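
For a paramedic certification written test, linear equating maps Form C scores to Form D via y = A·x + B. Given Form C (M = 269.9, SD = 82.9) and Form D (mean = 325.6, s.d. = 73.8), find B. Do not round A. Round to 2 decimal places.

85.33

A = SD_Y / SD_X = 73.8 / 82.9 = 0.890229
B = M_Y − A·M_X = 325.6 − 0.890229 × 269.9 = 85.33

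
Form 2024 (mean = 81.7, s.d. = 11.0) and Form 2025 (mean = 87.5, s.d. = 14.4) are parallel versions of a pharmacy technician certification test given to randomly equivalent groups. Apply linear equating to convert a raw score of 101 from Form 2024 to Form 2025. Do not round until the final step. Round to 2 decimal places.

112.77

Linear equating: y = (SD_Y/SD_X)(x − M_X) + M_Y
y = (14.4/11.0)(101 − 81.7) + 87.5
y = 1.309091 × 19.3 + 87.5 = 25.2655 + 87.5 = 112.77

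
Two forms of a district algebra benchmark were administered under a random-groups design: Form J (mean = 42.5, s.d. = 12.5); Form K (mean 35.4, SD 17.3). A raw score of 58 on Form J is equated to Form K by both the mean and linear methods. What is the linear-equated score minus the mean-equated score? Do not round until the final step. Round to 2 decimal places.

Mean-equated: 58 + (35.4 − 42.5) = 50.90
Linear-equated: (17.3/12.5)(58 − 42.5) + 35.4 = 56.852
Difference = 56.852 − 50.90 = 5.95

5.95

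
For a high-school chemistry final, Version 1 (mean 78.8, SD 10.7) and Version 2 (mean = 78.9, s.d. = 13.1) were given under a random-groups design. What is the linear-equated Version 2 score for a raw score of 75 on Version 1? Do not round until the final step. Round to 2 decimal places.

Linear equating: y = (SD_Y/SD_X)(x − M_X) + M_Y
y = (13.1/10.7)(75 − 78.8) + 78.9
y = 1.224299 × -3.8 + 78.9 = -4.6523 + 78.9 = 74.25

74.25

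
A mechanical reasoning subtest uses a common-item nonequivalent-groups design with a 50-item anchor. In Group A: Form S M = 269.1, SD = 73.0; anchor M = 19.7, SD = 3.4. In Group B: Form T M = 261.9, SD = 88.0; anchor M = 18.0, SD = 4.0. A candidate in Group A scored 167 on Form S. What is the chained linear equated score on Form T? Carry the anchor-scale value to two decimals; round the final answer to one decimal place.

194.6

Form S → anchor (Group A): v = (3.4/73.0)(167 − 269.1) + 19.7 = 14.94
anchor → Form T (Group B): y = (88.0/4.0)(14.94 − 18.0) + 261.9 = 194.6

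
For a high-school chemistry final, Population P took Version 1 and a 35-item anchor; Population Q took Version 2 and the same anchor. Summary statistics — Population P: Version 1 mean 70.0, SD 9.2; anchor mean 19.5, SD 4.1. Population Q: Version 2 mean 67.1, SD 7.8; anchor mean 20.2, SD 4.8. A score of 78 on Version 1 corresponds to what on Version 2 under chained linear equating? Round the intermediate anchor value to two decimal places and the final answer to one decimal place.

Version 1 → anchor (Population P): v = (4.1/9.2)(78 − 70.0) + 19.5 = 23.07
anchor → Version 2 (Population Q): y = (7.8/4.8)(23.07 − 20.2) + 67.1 = 71.8

71.8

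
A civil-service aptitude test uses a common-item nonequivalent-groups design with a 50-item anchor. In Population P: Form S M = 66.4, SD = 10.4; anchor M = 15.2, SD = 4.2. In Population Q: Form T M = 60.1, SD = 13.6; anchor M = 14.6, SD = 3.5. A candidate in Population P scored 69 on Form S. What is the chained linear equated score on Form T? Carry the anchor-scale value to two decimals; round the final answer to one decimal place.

Form S → anchor (Population P): v = (4.2/10.4)(69 − 66.4) + 15.2 = 16.25
anchor → Form T (Population Q): y = (13.6/3.5)(16.25 − 14.6) + 60.1 = 66.5

66.5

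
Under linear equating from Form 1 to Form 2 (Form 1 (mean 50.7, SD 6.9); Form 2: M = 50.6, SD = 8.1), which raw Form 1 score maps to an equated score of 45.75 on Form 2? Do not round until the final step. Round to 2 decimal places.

46.57

Invert y = (SD_Y/SD_X)(x − M_X) + M_Y:
x = (SD_X/SD_Y)(y − M_Y) + M_X = (6.9/8.1)(45.75 − 50.6) + 50.7
x = 0.851852 × -4.850 + 50.7 = 46.57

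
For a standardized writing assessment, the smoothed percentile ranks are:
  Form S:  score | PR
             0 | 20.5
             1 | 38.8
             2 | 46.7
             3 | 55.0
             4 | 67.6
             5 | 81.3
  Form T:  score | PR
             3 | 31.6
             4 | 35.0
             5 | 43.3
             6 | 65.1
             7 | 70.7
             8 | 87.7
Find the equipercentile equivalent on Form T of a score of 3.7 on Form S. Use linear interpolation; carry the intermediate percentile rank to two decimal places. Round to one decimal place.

PR of 3.7 on Form S: 55.0 + (3.7 − 3)/(4 − 3) × (67.6 − 55.0) = 63.82
On Form T, PR 63.82 falls between score 5 (PR 43.3) and 6 (PR 65.1).
Interpolate: 5 + (63.82 − 43.3)/(65.1 − 43.3) × (6 − 5) = 5.9

5.9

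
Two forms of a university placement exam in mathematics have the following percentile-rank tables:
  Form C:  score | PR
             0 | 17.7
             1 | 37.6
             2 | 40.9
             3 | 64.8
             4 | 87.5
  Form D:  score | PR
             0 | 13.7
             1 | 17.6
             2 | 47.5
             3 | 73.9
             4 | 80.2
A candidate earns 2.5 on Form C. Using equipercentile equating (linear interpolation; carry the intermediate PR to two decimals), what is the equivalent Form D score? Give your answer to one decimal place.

2.2

PR of 2.5 on Form C: 40.9 + (2.5 − 2)/(3 − 2) × (64.8 − 40.9) = 52.85
On Form D, PR 52.85 falls between score 2 (PR 47.5) and 3 (PR 73.9).
Interpolate: 2 + (52.85 − 47.5)/(73.9 − 47.5) × (3 − 2) = 2.2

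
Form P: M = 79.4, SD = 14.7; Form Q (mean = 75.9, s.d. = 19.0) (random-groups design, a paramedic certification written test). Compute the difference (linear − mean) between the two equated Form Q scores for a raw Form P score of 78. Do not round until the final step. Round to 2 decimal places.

-0.41

Mean-equated: 78 + (75.9 − 79.4) = 74.50
Linear-equated: (19.0/14.7)(78 − 79.4) + 75.9 = 74.090
Difference = 74.090 − 74.50 = -0.41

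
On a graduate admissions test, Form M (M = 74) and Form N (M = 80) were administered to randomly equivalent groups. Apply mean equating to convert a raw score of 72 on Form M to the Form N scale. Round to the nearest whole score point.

78

Mean equating: y = x + (M_Y − M_X) = 72 + (80 − 74) = 78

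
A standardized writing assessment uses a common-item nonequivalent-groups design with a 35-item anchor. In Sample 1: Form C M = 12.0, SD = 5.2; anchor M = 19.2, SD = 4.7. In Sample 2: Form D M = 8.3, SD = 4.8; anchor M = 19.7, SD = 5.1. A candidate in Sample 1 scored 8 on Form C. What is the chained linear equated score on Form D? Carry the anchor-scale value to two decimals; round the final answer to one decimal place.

Form C → anchor (Sample 1): v = (4.7/5.2)(8 − 12.0) + 19.2 = 15.58
anchor → Form D (Sample 2): y = (4.8/5.1)(15.58 − 19.7) + 8.3 = 4.4

4.4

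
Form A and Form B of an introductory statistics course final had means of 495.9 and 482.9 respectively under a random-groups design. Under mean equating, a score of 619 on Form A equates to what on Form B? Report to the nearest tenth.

Mean equating: y = x + (M_Y − M_X) = 619 + (482.9 − 495.9) = 606.0

606.0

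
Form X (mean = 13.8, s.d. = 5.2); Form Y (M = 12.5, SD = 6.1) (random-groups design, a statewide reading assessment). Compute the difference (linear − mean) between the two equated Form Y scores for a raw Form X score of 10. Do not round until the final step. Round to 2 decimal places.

Mean-equated: 10 + (12.5 − 13.8) = 8.70
Linear-equated: (6.1/5.2)(10 − 13.8) + 12.5 = 8.042
Difference = 8.042 − 8.70 = -0.66

-0.66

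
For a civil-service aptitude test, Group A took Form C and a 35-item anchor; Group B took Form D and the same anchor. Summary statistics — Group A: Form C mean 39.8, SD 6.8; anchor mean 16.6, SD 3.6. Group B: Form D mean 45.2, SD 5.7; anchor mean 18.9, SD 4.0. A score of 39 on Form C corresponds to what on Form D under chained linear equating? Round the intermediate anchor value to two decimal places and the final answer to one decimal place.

41.3

Form C → anchor (Group A): v = (3.6/6.8)(39 − 39.8) + 16.6 = 16.18
anchor → Form D (Group B): y = (5.7/4.0)(16.18 − 18.9) + 45.2 = 41.3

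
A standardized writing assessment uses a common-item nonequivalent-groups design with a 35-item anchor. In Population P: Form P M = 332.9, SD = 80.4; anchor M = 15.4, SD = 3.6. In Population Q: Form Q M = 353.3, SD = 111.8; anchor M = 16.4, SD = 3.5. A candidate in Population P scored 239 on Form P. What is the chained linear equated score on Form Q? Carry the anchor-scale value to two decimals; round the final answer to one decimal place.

Form P → anchor (Population P): v = (3.6/80.4)(239 − 332.9) + 15.4 = 11.20
anchor → Form Q (Population Q): y = (111.8/3.5)(11.20 − 16.4) + 353.3 = 187.2

187.2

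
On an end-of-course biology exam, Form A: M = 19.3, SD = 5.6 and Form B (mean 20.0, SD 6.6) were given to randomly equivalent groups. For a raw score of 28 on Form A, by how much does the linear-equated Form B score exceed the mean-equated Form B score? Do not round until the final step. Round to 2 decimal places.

1.55

Mean-equated: 28 + (20.0 − 19.3) = 28.70
Linear-equated: (6.6/5.6)(28 − 19.3) + 20.0 = 30.254
Difference = 30.254 − 28.70 = 1.55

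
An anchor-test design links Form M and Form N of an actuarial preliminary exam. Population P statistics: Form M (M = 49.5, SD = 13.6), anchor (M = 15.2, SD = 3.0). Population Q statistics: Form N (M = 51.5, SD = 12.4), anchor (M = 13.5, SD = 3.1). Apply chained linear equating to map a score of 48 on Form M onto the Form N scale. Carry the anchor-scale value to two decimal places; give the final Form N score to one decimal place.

Form M → anchor (Population P): v = (3.0/13.6)(48 − 49.5) + 15.2 = 14.87
anchor → Form N (Population Q): y = (12.4/3.1)(14.87 − 13.5) + 51.5 = 57.0

57.0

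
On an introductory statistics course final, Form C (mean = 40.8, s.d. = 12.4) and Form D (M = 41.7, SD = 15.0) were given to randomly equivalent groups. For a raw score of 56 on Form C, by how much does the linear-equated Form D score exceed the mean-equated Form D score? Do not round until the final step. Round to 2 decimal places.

3.19

Mean-equated: 56 + (41.7 − 40.8) = 56.90
Linear-equated: (15.0/12.4)(56 − 40.8) + 41.7 = 60.087
Difference = 60.087 − 56.90 = 3.19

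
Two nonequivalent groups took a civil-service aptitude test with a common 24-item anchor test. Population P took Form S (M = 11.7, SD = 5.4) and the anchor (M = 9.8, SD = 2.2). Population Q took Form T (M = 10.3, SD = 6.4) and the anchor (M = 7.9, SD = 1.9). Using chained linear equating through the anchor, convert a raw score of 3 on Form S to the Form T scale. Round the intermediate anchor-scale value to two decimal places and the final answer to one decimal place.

4.8

Form S → anchor (Population P): v = (2.2/5.4)(3 − 11.7) + 9.8 = 6.26
anchor → Form T (Population Q): y = (6.4/1.9)(6.26 − 7.9) + 10.3 = 4.8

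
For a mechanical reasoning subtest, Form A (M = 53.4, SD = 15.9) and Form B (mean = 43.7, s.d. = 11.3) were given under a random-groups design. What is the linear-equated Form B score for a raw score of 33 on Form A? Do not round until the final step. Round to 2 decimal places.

Linear equating: y = (SD_Y/SD_X)(x − M_X) + M_Y
y = (11.3/15.9)(33 − 53.4) + 43.7
y = 0.710692 × -20.4 + 43.7 = -14.4981 + 43.7 = 29.20

29.20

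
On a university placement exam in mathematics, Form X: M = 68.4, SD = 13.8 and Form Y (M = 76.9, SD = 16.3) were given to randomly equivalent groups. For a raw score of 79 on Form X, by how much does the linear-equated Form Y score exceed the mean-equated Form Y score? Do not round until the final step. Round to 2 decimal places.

Mean-equated: 79 + (76.9 − 68.4) = 87.50
Linear-equated: (16.3/13.8)(79 − 68.4) + 76.9 = 89.420
Difference = 89.420 − 87.50 = 1.92

1.92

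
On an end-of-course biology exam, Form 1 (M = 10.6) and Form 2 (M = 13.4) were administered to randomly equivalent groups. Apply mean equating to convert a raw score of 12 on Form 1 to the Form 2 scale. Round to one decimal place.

Mean equating: y = x + (M_Y − M_X) = 12 + (13.4 − 10.6) = 14.8

14.8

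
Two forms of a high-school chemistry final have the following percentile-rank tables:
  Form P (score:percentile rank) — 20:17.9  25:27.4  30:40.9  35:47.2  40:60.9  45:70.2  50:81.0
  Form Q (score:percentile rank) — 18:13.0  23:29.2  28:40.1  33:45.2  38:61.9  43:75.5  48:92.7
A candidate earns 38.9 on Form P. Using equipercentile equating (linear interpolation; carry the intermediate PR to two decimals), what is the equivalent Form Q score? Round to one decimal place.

PR of 38.9 on Form P: 47.2 + (38.9 − 35)/(40 − 35) × (60.9 − 47.2) = 57.89
On Form Q, PR 57.89 falls between score 33 (PR 45.2) and 38 (PR 61.9).
Interpolate: 33 + (57.89 − 45.2)/(61.9 − 45.2) × (38 − 33) = 36.8

36.8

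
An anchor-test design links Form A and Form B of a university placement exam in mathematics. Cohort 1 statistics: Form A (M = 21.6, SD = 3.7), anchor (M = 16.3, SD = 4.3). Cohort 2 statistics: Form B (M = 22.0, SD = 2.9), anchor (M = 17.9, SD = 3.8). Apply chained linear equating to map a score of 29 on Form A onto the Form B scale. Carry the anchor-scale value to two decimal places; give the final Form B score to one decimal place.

27.3

Form A → anchor (Cohort 1): v = (4.3/3.7)(29 − 21.6) + 16.3 = 24.90
anchor → Form B (Cohort 2): y = (2.9/3.8)(24.90 − 17.9) + 22.0 = 27.3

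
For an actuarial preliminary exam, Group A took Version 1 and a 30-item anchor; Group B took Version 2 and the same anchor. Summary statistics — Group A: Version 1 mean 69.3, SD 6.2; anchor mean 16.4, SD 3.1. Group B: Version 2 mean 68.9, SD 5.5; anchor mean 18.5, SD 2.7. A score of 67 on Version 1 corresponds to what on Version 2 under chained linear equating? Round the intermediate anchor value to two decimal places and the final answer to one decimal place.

62.3

Version 1 → anchor (Group A): v = (3.1/6.2)(67 − 69.3) + 16.4 = 15.25
anchor → Version 2 (Group B): y = (5.5/2.7)(15.25 − 18.5) + 68.9 = 62.3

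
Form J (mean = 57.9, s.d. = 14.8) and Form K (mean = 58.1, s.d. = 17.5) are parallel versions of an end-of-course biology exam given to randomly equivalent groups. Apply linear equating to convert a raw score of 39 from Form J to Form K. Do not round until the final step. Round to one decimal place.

Linear equating: y = (SD_Y/SD_X)(x − M_X) + M_Y
y = (17.5/14.8)(39 − 57.9) + 58.1
y = 1.182432 × -18.9 + 58.1 = -22.3480 + 58.1 = 35.8

35.8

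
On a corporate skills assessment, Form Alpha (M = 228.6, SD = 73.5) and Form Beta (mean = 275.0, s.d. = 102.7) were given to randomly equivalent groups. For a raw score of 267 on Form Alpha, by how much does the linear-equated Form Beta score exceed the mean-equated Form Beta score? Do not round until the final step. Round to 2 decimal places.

Mean-equated: 267 + (275.0 − 228.6) = 313.40
Linear-equated: (102.7/73.5)(267 − 228.6) + 275.0 = 328.656
Difference = 328.656 − 313.40 = 15.26

15.26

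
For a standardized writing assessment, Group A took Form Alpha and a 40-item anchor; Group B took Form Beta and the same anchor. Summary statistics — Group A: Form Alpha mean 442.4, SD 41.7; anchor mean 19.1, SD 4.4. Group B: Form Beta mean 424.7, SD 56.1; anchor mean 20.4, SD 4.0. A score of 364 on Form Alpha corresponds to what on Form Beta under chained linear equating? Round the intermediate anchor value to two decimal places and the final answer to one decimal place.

290.5

Form Alpha → anchor (Group A): v = (4.4/41.7)(364 − 442.4) + 19.1 = 10.83
anchor → Form Beta (Group B): y = (56.1/4.0)(10.83 − 20.4) + 424.7 = 290.5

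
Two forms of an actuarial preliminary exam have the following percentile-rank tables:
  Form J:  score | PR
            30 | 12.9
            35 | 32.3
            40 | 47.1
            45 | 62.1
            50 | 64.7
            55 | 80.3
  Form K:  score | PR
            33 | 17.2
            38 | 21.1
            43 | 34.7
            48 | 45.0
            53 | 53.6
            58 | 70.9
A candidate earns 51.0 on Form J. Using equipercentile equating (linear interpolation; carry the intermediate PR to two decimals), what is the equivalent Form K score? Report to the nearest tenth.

57.1

PR of 51.0 on Form J: 64.7 + (51.0 − 50)/(55 − 50) × (80.3 − 64.7) = 67.82
On Form K, PR 67.82 falls between score 53 (PR 53.6) and 58 (PR 70.9).
Interpolate: 53 + (67.82 − 53.6)/(70.9 − 53.6) × (58 − 53) = 57.1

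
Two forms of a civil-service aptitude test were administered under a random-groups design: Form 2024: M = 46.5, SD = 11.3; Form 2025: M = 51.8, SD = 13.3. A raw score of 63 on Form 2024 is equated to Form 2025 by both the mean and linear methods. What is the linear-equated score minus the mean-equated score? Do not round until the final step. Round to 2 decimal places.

Mean-equated: 63 + (51.8 − 46.5) = 68.30
Linear-equated: (13.3/11.3)(63 − 46.5) + 51.8 = 71.220
Difference = 71.220 − 68.30 = 2.92

2.92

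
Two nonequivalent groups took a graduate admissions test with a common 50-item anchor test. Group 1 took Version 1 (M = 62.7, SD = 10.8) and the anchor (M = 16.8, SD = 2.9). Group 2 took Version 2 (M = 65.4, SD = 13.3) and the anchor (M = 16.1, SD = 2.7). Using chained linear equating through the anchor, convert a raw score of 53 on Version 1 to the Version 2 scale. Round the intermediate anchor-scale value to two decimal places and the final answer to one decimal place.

56.0

Version 1 → anchor (Group 1): v = (2.9/10.8)(53 − 62.7) + 16.8 = 14.20
anchor → Version 2 (Group 2): y = (13.3/2.7)(14.20 − 16.1) + 65.4 = 56.0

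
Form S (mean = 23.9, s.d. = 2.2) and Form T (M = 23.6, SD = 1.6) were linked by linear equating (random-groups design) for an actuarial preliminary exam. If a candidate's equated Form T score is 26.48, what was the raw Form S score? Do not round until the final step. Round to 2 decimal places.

Invert y = (SD_Y/SD_X)(x − M_X) + M_Y:
x = (SD_X/SD_Y)(y − M_Y) + M_X = (2.2/1.6)(26.48 − 23.6) + 23.9
x = 1.375000 × 2.880 + 23.9 = 27.86

27.86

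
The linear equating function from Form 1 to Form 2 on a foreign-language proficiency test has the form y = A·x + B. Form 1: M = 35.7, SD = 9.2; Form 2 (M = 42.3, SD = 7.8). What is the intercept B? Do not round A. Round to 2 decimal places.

A = SD_Y / SD_X = 7.8 / 9.2 = 0.847826
B = M_Y − A·M_X = 42.3 − 0.847826 × 35.7 = 12.03

12.03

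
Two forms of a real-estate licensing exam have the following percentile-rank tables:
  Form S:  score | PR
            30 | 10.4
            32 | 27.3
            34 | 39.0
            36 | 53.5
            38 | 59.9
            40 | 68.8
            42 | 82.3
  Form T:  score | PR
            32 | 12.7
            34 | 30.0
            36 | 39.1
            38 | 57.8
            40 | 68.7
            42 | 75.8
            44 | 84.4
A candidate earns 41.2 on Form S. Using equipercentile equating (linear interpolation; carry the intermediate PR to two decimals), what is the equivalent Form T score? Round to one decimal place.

42.3

PR of 41.2 on Form S: 68.8 + (41.2 − 40)/(42 − 40) × (82.3 − 68.8) = 76.90
On Form T, PR 76.90 falls between score 42 (PR 75.8) and 44 (PR 84.4).
Interpolate: 42 + (76.90 − 75.8)/(84.4 − 75.8) × (44 − 42) = 42.3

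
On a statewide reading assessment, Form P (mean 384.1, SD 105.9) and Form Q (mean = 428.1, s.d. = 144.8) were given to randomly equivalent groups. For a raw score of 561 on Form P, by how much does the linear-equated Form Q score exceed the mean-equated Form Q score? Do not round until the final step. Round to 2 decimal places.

64.98

Mean-equated: 561 + (428.1 − 384.1) = 605.00
Linear-equated: (144.8/105.9)(561 − 384.1) + 428.1 = 669.980
Difference = 669.980 − 605.00 = 64.98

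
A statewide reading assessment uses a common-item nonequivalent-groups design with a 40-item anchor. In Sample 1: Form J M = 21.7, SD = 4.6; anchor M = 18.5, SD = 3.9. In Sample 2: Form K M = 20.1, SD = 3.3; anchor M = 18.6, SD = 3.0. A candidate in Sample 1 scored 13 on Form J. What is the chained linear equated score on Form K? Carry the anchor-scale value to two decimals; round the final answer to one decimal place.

Form J → anchor (Sample 1): v = (3.9/4.6)(13 − 21.7) + 18.5 = 11.12
anchor → Form K (Sample 2): y = (3.3/3.0)(11.12 − 18.6) + 20.1 = 11.9

11.9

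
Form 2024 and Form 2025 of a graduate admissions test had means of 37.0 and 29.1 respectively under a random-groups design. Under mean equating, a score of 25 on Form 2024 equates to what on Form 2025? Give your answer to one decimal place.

Mean equating: y = x + (M_Y − M_X) = 25 + (29.1 − 37.0) = 17.1

17.1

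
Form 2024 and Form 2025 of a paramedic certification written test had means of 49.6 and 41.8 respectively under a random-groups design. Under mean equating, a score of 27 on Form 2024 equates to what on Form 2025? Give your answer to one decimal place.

19.2

Mean equating: y = x + (M_Y − M_X) = 27 + (41.8 − 49.6) = 19.2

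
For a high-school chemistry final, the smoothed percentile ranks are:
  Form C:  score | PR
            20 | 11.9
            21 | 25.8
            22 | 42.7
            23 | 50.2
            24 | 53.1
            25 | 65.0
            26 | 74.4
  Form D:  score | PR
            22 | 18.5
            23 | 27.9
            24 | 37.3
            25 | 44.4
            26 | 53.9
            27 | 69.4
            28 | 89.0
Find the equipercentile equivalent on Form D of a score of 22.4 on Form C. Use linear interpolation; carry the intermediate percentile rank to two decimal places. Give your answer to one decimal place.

PR of 22.4 on Form C: 42.7 + (22.4 − 22)/(23 − 22) × (50.2 − 42.7) = 45.70
On Form D, PR 45.70 falls between score 25 (PR 44.4) and 26 (PR 53.9).
Interpolate: 25 + (45.70 − 44.4)/(53.9 − 44.4) × (26 − 25) = 25.1

25.1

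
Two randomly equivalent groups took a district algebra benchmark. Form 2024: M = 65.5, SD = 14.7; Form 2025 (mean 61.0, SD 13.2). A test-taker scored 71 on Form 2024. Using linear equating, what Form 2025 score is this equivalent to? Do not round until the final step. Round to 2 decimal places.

Linear equating: y = (SD_Y/SD_X)(x − M_X) + M_Y
y = (13.2/14.7)(71 − 65.5) + 61.0
y = 0.897959 × 5.5 + 61.0 = 4.9388 + 61.0 = 65.94

65.94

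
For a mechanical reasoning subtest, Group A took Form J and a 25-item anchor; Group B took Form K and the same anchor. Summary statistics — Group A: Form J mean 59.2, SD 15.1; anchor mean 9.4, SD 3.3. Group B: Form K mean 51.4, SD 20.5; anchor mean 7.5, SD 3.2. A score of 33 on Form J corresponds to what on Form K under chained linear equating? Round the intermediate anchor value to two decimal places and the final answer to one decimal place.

Form J → anchor (Group A): v = (3.3/15.1)(33 − 59.2) + 9.4 = 3.67
anchor → Form K (Group B): y = (20.5/3.2)(3.67 − 7.5) + 51.4 = 26.9

26.9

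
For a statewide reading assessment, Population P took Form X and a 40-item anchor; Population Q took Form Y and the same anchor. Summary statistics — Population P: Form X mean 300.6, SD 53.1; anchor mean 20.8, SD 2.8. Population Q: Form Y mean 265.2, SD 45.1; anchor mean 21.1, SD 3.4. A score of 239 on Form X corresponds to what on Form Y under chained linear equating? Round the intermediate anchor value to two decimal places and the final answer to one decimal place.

Form X → anchor (Population P): v = (2.8/53.1)(239 − 300.6) + 20.8 = 17.55
anchor → Form Y (Population Q): y = (45.1/3.4)(17.55 − 21.1) + 265.2 = 218.1

218.1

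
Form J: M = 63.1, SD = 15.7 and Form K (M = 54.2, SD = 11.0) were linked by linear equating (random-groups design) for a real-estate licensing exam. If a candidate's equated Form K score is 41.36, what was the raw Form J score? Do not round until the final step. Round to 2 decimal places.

Invert y = (SD_Y/SD_X)(x − M_X) + M_Y:
x = (SD_X/SD_Y)(y − M_Y) + M_X = (15.7/11.0)(41.36 − 54.2) + 63.1
x = 1.427273 × -12.840 + 63.1 = 44.77

44.77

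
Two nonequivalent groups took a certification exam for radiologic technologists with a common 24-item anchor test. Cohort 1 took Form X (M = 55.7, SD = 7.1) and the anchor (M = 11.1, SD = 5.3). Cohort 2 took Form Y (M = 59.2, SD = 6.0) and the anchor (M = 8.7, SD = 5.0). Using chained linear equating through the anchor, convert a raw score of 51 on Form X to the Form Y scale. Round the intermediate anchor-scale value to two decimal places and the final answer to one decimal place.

Form X → anchor (Cohort 1): v = (5.3/7.1)(51 − 55.7) + 11.1 = 7.59
anchor → Form Y (Cohort 2): y = (6.0/5.0)(7.59 − 8.7) + 59.2 = 57.9

57.9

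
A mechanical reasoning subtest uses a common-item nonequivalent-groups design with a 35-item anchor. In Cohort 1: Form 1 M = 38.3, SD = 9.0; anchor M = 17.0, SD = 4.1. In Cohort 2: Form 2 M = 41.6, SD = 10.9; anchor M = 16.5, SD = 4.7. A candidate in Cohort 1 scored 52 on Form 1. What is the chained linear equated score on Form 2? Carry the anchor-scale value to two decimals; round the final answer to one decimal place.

Form 1 → anchor (Cohort 1): v = (4.1/9.0)(52 − 38.3) + 17.0 = 23.24
anchor → Form 2 (Cohort 2): y = (10.9/4.7)(23.24 − 16.5) + 41.6 = 57.2

57.2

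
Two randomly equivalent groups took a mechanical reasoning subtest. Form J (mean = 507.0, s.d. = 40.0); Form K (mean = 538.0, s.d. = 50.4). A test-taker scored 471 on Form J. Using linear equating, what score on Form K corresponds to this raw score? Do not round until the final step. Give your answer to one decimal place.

Linear equating: y = (SD_Y/SD_X)(x − M_X) + M_Y
y = (50.4/40.0)(471 − 507.0) + 538.0
y = 1.260000 × -36.0 + 538.0 = -45.3600 + 538.0 = 492.6

492.6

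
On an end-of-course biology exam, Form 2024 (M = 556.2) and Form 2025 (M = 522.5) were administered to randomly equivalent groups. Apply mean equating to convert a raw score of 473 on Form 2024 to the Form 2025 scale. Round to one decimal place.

439.3

Mean equating: y = x + (M_Y − M_X) = 473 + (522.5 − 556.2) = 439.3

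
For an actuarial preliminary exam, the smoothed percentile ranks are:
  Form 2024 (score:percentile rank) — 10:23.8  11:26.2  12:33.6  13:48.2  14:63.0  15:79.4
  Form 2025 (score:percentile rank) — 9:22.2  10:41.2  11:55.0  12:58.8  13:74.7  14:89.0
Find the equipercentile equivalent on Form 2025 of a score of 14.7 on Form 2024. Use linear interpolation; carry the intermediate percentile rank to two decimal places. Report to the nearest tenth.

PR of 14.7 on Form 2024: 63.0 + (14.7 − 14)/(15 − 14) × (79.4 − 63.0) = 74.48
On Form 2025, PR 74.48 falls between score 12 (PR 58.8) and 13 (PR 74.7).
Interpolate: 12 + (74.48 − 58.8)/(74.7 − 58.8) × (13 − 12) = 13.0

13.0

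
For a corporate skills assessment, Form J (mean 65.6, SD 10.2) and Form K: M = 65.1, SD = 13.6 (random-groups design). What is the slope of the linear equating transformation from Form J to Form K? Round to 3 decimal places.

A = SD_Y / SD_X = 13.6 / 10.2 = 1.333

1.333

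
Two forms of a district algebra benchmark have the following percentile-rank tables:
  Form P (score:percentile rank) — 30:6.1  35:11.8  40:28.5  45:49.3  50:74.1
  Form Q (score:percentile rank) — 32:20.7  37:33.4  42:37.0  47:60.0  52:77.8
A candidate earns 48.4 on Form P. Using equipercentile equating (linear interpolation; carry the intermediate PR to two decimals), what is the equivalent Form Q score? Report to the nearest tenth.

48.7

PR of 48.4 on Form P: 49.3 + (48.4 − 45)/(50 − 45) × (74.1 − 49.3) = 66.16
On Form Q, PR 66.16 falls between score 47 (PR 60.0) and 52 (PR 77.8).
Interpolate: 47 + (66.16 − 60.0)/(77.8 − 60.0) × (52 − 47) = 48.7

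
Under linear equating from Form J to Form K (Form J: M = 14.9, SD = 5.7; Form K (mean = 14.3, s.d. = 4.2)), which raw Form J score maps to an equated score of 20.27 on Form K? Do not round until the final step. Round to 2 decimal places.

23.00

Invert y = (SD_Y/SD_X)(x − M_X) + M_Y:
x = (SD_X/SD_Y)(y − M_Y) + M_X = (5.7/4.2)(20.27 − 14.3) + 14.9
x = 1.357143 × 5.970 + 14.9 = 23.00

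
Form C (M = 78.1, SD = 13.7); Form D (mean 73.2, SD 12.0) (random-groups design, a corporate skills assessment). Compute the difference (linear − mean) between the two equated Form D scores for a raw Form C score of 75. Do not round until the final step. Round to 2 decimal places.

0.38

Mean-equated: 75 + (73.2 − 78.1) = 70.10
Linear-equated: (12.0/13.7)(75 − 78.1) + 73.2 = 70.485
Difference = 70.485 − 70.10 = 0.38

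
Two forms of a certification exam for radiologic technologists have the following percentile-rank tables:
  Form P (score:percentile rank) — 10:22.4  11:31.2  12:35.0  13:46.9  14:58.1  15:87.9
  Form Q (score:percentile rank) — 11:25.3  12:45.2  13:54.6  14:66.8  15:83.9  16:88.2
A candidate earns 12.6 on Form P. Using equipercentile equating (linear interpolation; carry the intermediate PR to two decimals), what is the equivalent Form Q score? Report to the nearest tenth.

PR of 12.6 on Form P: 35.0 + (12.6 − 12)/(13 − 12) × (46.9 − 35.0) = 42.14
On Form Q, PR 42.14 falls between score 11 (PR 25.3) and 12 (PR 45.2).
Interpolate: 11 + (42.14 − 25.3)/(45.2 − 25.3) × (12 − 11) = 11.8

11.8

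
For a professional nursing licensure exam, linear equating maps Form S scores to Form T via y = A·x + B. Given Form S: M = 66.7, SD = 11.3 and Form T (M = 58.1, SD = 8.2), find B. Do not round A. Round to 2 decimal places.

A = SD_Y / SD_X = 8.2 / 11.3 = 0.725664
B = M_Y − A·M_X = 58.1 − 0.725664 × 66.7 = 9.70

9.70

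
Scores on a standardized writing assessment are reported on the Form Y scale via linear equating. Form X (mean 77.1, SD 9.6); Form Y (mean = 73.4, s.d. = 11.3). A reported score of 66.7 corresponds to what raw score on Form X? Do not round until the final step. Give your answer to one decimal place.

Invert y = (SD_Y/SD_X)(x − M_X) + M_Y:
x = (SD_X/SD_Y)(y − M_Y) + M_X = (9.6/11.3)(66.7 − 73.4) + 77.1
x = 0.849558 × -6.700 + 77.1 = 71.4

71.4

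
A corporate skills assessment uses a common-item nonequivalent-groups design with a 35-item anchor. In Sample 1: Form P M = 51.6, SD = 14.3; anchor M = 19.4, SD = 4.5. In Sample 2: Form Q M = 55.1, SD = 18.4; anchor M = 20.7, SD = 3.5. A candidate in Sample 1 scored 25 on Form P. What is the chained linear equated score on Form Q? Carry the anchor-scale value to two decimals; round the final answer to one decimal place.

Form P → anchor (Sample 1): v = (4.5/14.3)(25 − 51.6) + 19.4 = 11.03
anchor → Form Q (Sample 2): y = (18.4/3.5)(11.03 − 20.7) + 55.1 = 4.3

4.3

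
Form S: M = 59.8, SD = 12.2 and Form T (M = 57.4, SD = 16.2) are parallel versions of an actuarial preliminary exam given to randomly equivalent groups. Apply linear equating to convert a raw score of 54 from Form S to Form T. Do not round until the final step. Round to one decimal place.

Linear equating: y = (SD_Y/SD_X)(x − M_X) + M_Y
y = (16.2/12.2)(54 − 59.8) + 57.4
y = 1.327869 × -5.8 + 57.4 = -7.7016 + 57.4 = 49.7

49.7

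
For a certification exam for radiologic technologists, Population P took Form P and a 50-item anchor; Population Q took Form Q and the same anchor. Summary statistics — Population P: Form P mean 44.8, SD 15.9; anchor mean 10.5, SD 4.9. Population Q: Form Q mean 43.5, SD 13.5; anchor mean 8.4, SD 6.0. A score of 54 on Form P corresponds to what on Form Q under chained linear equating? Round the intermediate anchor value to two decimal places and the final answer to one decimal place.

Form P → anchor (Population P): v = (4.9/15.9)(54 − 44.8) + 10.5 = 13.34
anchor → Form Q (Population Q): y = (13.5/6.0)(13.34 − 8.4) + 43.5 = 54.6

54.6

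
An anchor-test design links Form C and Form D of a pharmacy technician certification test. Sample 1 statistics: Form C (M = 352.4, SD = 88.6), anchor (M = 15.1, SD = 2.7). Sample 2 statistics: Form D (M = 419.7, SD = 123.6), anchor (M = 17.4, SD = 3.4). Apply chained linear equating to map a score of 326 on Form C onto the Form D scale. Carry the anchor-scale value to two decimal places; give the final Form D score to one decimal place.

307.0

Form C → anchor (Sample 1): v = (2.7/88.6)(326 − 352.4) + 15.1 = 14.30
anchor → Form D (Sample 2): y = (123.6/3.4)(14.30 − 17.4) + 419.7 = 307.0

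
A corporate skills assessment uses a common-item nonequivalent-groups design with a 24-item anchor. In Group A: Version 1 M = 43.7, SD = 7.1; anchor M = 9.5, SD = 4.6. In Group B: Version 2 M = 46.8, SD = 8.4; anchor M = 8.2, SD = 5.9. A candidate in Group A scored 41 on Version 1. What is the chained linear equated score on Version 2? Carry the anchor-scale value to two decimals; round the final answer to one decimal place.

46.2

Version 1 → anchor (Group A): v = (4.6/7.1)(41 − 43.7) + 9.5 = 7.75
anchor → Version 2 (Group B): y = (8.4/5.9)(7.75 − 8.2) + 46.8 = 46.2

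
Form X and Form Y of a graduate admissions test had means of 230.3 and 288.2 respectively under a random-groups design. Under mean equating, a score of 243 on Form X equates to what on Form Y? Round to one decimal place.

300.9

Mean equating: y = x + (M_Y − M_X) = 243 + (288.2 − 230.3) = 300.9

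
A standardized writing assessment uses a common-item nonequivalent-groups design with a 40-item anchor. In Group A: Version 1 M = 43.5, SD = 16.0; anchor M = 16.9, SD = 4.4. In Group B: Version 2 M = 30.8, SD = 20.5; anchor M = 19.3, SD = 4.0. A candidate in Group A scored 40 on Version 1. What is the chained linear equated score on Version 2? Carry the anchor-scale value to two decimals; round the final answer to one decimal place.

Version 1 → anchor (Group A): v = (4.4/16.0)(40 − 43.5) + 16.9 = 15.94
anchor → Version 2 (Group B): y = (20.5/4.0)(15.94 − 19.3) + 30.8 = 13.6

13.6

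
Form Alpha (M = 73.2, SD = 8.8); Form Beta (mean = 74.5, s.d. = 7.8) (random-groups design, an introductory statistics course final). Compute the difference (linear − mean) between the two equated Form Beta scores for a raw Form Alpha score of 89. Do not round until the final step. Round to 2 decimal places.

-1.80

Mean-equated: 89 + (74.5 − 73.2) = 90.30
Linear-equated: (7.8/8.8)(89 − 73.2) + 74.5 = 88.505
Difference = 88.505 − 90.30 = -1.80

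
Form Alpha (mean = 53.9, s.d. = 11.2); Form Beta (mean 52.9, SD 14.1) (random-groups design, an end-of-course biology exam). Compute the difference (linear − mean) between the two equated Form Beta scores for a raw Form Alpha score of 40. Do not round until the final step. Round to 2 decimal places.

Mean-equated: 40 + (52.9 − 53.9) = 39.00
Linear-equated: (14.1/11.2)(40 − 53.9) + 52.9 = 35.401
Difference = 35.401 − 39.00 = -3.60

-3.60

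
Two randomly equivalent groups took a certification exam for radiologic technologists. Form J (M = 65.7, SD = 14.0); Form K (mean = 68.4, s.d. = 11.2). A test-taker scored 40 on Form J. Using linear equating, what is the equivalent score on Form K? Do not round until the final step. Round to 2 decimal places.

Linear equating: y = (SD_Y/SD_X)(x − M_X) + M_Y
y = (11.2/14.0)(40 − 65.7) + 68.4
y = 0.800000 × -25.7 + 68.4 = -20.5600 + 68.4 = 47.84

47.84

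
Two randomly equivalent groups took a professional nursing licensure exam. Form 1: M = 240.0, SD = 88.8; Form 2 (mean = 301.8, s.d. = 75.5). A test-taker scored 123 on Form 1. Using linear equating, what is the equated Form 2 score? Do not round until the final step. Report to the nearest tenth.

Linear equating: y = (SD_Y/SD_X)(x − M_X) + M_Y
y = (75.5/88.8)(123 − 240.0) + 301.8
y = 0.850225 × -117.0 + 301.8 = -99.4764 + 301.8 = 202.3

202.3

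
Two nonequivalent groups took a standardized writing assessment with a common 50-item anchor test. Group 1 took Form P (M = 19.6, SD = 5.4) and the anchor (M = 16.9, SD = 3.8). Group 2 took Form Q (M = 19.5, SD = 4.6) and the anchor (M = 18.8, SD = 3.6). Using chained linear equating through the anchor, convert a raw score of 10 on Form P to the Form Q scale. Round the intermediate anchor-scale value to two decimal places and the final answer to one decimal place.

8.4

Form P → anchor (Group 1): v = (3.8/5.4)(10 − 19.6) + 16.9 = 10.14
anchor → Form Q (Group 2): y = (4.6/3.6)(10.14 − 18.8) + 19.5 = 8.4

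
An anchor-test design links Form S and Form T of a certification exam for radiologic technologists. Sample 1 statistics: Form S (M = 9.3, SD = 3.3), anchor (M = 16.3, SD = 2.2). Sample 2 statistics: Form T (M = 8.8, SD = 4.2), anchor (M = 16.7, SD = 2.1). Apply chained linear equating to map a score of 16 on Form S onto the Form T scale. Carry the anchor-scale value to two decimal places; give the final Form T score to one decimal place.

Form S → anchor (Sample 1): v = (2.2/3.3)(16 − 9.3) + 16.3 = 20.77
anchor → Form T (Sample 2): y = (4.2/2.1)(20.77 − 16.7) + 8.8 = 16.9

16.9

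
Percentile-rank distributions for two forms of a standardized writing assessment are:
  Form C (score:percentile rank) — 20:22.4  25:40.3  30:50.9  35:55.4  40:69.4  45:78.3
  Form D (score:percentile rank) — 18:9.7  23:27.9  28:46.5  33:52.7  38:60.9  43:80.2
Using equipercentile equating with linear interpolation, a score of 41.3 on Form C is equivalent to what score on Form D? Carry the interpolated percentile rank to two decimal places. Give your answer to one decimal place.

40.8

PR of 41.3 on Form C: 69.4 + (41.3 − 40)/(45 − 40) × (78.3 − 69.4) = 71.71
On Form D, PR 71.71 falls between score 38 (PR 60.9) and 43 (PR 80.2).
Interpolate: 38 + (71.71 − 60.9)/(80.2 − 60.9) × (43 − 38) = 40.8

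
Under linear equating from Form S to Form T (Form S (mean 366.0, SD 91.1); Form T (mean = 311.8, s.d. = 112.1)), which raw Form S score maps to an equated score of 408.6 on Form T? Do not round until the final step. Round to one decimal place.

444.7

Invert y = (SD_Y/SD_X)(x − M_X) + M_Y:
x = (SD_X/SD_Y)(y − M_Y) + M_X = (91.1/112.1)(408.6 − 311.8) + 366.0
x = 0.812667 × 96.800 + 366.0 = 444.7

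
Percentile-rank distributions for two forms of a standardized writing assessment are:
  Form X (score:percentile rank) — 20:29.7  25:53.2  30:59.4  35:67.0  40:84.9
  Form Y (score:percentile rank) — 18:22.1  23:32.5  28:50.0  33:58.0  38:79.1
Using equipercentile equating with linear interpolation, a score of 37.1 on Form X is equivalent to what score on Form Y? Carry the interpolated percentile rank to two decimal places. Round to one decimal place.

36.9

PR of 37.1 on Form X: 67.0 + (37.1 − 35)/(40 − 35) × (84.9 − 67.0) = 74.52
On Form Y, PR 74.52 falls between score 33 (PR 58.0) and 38 (PR 79.1).
Interpolate: 33 + (74.52 − 58.0)/(79.1 − 58.0) × (38 − 33) = 36.9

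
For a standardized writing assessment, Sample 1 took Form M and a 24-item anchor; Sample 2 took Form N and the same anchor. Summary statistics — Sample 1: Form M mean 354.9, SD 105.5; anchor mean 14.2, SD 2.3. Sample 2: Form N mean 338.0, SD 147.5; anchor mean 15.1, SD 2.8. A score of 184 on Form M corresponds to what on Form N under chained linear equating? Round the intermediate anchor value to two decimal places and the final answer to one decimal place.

94.1

Form M → anchor (Sample 1): v = (2.3/105.5)(184 − 354.9) + 14.2 = 10.47
anchor → Form N (Sample 2): y = (147.5/2.8)(10.47 − 15.1) + 338.0 = 94.1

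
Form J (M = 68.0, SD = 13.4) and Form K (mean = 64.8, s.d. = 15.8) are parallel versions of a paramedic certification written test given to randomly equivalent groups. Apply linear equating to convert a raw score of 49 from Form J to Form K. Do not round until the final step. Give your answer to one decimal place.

42.4

Linear equating: y = (SD_Y/SD_X)(x − M_X) + M_Y
y = (15.8/13.4)(49 − 68.0) + 64.8
y = 1.179104 × -19.0 + 64.8 = -22.4030 + 64.8 = 42.4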